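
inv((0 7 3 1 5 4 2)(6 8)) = (0 2 4 5 1 3 7)(6 8)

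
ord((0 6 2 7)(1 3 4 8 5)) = 20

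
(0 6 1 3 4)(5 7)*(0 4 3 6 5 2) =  (0 5 7 2)(1 6)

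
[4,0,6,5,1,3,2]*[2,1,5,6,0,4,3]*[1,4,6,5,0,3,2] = [1,6,5,0,4,2,3]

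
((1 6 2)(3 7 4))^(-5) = (1 6 2)(3 7 4)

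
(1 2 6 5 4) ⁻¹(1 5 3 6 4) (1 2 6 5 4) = (1 2 4 3 5) 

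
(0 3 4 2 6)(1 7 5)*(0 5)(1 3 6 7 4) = (0 6 5 3 1 4 2 7)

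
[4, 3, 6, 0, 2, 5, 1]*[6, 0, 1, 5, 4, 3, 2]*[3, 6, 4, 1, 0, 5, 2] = [0, 5, 4, 2, 6, 1, 3]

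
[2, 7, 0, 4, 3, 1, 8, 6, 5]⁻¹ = [2, 5, 0, 4, 3, 8, 7, 1, 6]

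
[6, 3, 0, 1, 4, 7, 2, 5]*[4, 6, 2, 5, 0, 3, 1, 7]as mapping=[0→1, 1→5, 2→4, 3→6, 4→0, 5→7, 6→2, 7→3]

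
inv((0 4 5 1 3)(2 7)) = (0 3 1 5 4)(2 7)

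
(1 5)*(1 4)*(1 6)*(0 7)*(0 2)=(0 7 2)(1 5 4 6)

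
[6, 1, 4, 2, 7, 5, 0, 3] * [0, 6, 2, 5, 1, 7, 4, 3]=[4, 6, 1, 2, 3, 7, 0, 5]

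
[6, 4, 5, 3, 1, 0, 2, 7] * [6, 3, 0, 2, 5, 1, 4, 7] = [4, 5, 1, 2, 3, 6, 0, 7]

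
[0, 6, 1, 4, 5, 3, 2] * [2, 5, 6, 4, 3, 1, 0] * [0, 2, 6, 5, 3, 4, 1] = [6, 0, 4, 5, 2, 3, 1]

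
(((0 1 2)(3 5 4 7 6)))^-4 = (0 2 1)(3 5 4 7 6)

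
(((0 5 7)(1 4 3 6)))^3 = (1 6 3 4)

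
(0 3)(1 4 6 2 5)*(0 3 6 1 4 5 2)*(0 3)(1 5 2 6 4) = (0 4 5 1 2 6 3)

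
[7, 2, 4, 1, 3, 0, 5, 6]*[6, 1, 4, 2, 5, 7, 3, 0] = [0, 4, 5, 1, 2, 6, 7, 3]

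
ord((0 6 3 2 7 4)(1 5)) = 6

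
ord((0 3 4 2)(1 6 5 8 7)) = 20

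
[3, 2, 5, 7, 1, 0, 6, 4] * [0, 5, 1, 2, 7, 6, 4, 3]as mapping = [0→2, 1→1, 2→6, 3→3, 4→5, 5→0, 6→4, 7→7]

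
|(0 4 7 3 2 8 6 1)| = 8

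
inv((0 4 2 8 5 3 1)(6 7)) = (0 1 3 5 8 2 4)(6 7)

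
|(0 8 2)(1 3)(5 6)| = 6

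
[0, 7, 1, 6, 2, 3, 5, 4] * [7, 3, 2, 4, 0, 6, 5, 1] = [7, 1, 3, 5, 2, 4, 6, 0]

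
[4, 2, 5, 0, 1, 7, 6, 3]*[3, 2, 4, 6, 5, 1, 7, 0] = [5, 4, 1, 3, 2, 0, 7, 6]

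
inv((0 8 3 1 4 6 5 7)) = (0 7 5 6 4 1 3 8)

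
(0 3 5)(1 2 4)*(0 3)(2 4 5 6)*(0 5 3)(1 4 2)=(0 5)(1 2 3 6)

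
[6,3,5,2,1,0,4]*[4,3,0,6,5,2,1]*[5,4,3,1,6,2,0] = [4,0,3,5,1,6,2]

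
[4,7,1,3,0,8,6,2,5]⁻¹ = [4,2,7,3,0,8,6,1,5]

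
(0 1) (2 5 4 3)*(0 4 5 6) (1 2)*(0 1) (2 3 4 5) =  (0 3) (1 5 2 6) 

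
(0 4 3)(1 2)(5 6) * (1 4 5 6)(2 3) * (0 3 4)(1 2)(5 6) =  (0 6 5 2)(1 4)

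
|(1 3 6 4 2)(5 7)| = 10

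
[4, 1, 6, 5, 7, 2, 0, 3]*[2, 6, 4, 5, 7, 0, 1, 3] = [7, 6, 1, 0, 3, 4, 2, 5]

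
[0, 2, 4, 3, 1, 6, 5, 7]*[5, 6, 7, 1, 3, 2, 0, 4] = [5, 7, 3, 1, 6, 0, 2, 4]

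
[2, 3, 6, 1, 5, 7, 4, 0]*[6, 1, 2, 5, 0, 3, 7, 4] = [2, 5, 7, 1, 3, 4, 0, 6]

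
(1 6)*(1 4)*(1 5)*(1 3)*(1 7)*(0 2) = (0 2)(1 6 4 5 3 7)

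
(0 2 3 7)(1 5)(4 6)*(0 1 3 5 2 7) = (0 7 1 2 5 3)(4 6)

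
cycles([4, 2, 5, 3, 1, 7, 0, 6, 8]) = (0 4 1 2 5 7 6)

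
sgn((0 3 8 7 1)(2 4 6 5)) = -1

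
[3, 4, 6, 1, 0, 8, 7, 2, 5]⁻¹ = [4, 3, 7, 0, 1, 8, 2, 6, 5]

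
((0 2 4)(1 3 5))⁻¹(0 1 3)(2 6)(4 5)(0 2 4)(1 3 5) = (0 1)(2 3 5)(4 6)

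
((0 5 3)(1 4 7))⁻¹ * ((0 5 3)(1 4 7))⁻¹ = (0 5 3)(1 4 7)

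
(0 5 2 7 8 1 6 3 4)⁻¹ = (0 4 3 6 1 8 7 2 5)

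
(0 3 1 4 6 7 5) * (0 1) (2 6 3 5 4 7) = (0 5 1 7 4 3) (2 6) 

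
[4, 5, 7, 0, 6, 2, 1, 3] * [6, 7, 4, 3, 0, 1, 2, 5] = [0, 1, 5, 6, 2, 4, 7, 3]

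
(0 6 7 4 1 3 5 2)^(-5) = (0 4 5 6 1 2 7 3)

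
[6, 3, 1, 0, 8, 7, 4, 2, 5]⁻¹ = [3, 2, 7, 1, 6, 8, 0, 5, 4]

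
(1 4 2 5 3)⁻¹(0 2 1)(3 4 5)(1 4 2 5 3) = (0 5 4)(1 2 3)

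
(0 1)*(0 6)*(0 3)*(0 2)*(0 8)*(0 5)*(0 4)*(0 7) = (0 1 6 3 2 8 5 4 7)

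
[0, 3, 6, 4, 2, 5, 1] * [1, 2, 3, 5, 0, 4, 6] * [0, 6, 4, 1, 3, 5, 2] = [6, 5, 2, 0, 1, 3, 4]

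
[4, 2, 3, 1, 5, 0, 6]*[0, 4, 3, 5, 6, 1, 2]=[6, 3, 5, 4, 1, 0, 2] 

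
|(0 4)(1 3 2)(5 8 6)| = 6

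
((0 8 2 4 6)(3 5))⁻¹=(0 6 4 2 8)(3 5)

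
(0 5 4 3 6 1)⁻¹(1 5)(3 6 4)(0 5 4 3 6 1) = (0 4)(1 3 6)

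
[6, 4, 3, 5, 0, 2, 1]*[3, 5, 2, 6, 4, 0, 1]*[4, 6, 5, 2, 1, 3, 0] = [6, 1, 0, 4, 2, 5, 3]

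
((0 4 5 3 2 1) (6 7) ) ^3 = (0 3) (1 5) (2 4) (6 7) 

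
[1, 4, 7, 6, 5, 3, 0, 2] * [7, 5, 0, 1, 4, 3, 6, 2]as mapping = [0→5, 1→4, 2→2, 3→6, 4→3, 5→1, 6→7, 7→0]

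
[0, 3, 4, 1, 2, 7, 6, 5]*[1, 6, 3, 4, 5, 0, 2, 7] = [1, 4, 5, 6, 3, 7, 2, 0]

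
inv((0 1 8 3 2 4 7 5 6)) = (0 6 5 7 4 2 3 8 1)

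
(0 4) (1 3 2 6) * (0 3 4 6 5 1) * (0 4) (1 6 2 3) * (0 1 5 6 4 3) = (0 2 6 3) (4 5) 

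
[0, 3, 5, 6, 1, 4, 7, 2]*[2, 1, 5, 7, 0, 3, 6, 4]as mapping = [0→2, 1→7, 2→3, 3→6, 4→1, 5→0, 6→4, 7→5]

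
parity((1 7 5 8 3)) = even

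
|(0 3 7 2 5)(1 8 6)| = 15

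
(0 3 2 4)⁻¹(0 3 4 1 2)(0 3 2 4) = (0 1 4 3 2)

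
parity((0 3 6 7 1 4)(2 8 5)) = odd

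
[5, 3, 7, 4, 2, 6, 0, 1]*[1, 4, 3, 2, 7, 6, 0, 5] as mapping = [0→6, 1→2, 2→5, 3→7, 4→3, 5→0, 6→1, 7→4] 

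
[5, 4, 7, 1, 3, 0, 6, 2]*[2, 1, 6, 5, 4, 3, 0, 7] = [3, 4, 7, 1, 5, 2, 0, 6] 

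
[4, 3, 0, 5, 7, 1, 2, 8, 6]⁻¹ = [2, 5, 6, 1, 0, 3, 8, 4, 7]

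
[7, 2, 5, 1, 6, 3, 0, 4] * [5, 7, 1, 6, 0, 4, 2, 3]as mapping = [0→3, 1→1, 2→4, 3→7, 4→2, 5→6, 6→5, 7→0]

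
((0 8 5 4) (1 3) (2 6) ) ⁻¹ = (0 4 5 8) (1 3) (2 6) 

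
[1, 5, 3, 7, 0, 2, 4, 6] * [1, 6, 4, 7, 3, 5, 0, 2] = [6, 5, 7, 2, 1, 4, 3, 0]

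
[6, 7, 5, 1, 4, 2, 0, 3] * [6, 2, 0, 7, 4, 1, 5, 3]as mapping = [0→5, 1→3, 2→1, 3→2, 4→4, 5→0, 6→6, 7→7]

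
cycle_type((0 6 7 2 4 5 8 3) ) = 8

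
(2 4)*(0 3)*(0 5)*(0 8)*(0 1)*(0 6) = (0 3 5 8 1 6)(2 4)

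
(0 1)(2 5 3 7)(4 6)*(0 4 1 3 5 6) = (0 3 7 2 6 1 4)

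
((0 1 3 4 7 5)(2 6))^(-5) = (0 1 3 4 7 5)(2 6)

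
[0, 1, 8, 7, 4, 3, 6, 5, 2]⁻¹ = [0, 1, 8, 5, 4, 7, 6, 3, 2]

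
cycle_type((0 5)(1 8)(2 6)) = 2^3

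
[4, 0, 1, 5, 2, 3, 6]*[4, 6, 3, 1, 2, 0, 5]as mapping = [0→2, 1→4, 2→6, 3→0, 4→3, 5→1, 6→5]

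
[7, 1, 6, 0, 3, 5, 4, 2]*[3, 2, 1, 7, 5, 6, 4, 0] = [0, 2, 4, 3, 7, 6, 5, 1] 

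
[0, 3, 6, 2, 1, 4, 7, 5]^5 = [0, 5, 1, 4, 7, 6, 3, 2]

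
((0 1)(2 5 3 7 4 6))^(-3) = (0 1)(2 7)(3 6)(4 5)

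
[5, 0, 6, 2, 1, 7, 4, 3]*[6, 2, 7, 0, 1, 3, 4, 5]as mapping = [0→3, 1→6, 2→4, 3→7, 4→2, 5→5, 6→1, 7→0]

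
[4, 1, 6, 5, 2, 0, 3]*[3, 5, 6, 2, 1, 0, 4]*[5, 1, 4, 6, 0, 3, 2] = [1, 3, 0, 5, 2, 6, 4]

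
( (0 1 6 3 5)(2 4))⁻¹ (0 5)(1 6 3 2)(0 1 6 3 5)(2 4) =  (0 1)(3 5 4 6)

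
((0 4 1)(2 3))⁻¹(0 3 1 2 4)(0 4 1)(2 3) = (0 3 1 4 2)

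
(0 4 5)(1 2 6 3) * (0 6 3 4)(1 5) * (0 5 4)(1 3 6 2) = (0 5 2 6)(3 4)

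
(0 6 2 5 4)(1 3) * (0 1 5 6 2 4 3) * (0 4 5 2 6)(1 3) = (0 6 5 1 4 3 2)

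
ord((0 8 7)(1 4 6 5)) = 12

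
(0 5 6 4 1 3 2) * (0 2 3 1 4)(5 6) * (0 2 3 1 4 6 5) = (0 5)(1 4 6 2 3)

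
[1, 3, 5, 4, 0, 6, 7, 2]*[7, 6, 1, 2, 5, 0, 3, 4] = [6, 2, 0, 5, 7, 3, 4, 1]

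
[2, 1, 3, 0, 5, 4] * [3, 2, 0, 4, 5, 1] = [0, 2, 4, 3, 1, 5]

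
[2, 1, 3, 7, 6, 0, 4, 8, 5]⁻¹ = [5, 1, 0, 2, 6, 8, 4, 3, 7]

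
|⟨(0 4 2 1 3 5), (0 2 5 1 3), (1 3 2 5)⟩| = 720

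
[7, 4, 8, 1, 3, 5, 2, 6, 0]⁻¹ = [8, 3, 6, 4, 1, 5, 7, 0, 2]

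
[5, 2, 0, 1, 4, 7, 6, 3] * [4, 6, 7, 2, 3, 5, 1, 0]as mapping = [0→5, 1→7, 2→4, 3→6, 4→3, 5→0, 6→1, 7→2]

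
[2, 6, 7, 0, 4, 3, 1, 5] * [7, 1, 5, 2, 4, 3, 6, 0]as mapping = [0→5, 1→6, 2→0, 3→7, 4→4, 5→2, 6→1, 7→3]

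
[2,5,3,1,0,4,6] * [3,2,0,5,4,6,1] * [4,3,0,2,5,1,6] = [4,6,1,0,2,5,3]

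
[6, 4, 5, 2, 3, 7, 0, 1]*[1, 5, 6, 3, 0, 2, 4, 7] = [4, 0, 2, 6, 3, 7, 1, 5]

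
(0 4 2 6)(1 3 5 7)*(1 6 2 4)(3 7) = (0 1 7 6)(3 5)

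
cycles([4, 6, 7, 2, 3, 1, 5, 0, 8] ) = (0 4 3 2 7)(1 6 5)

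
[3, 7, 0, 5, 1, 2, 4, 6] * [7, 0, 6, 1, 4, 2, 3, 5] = [1, 5, 7, 2, 0, 6, 4, 3]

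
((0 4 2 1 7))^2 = (0 2 7 4 1)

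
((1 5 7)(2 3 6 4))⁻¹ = (1 7 5)(2 4 6 3)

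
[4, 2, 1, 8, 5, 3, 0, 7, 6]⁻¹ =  [6, 2, 1, 5, 0, 4, 8, 7, 3]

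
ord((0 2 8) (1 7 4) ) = 3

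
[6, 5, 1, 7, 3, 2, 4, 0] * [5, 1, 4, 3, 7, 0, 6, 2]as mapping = [0→6, 1→0, 2→1, 3→2, 4→3, 5→4, 6→7, 7→5]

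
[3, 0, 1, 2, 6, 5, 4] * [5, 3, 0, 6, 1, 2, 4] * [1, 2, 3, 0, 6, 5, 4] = [4, 5, 0, 1, 6, 3, 2]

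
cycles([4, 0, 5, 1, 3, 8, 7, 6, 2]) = (0 4 3 1)(2 5 8)(6 7)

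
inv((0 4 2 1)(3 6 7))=(0 1 2 4)(3 7 6)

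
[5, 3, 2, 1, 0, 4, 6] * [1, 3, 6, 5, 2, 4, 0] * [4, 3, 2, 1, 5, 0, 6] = [5, 0, 6, 1, 3, 2, 4]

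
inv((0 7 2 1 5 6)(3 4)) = (0 6 5 1 2 7)(3 4)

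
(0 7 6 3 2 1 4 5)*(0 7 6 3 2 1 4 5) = (0 6 2 4)(1 5 7 3)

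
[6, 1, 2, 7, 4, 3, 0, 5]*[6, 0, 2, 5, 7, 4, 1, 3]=[1, 0, 2, 3, 7, 5, 6, 4]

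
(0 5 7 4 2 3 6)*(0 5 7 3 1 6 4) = (0 7) (1 6 5 3 4 2) 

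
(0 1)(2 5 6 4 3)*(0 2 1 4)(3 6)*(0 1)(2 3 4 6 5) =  (0 6 1 3)(4 5)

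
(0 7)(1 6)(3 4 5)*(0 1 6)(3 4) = (0 7 1)(4 5)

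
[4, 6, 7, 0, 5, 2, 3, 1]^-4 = [7, 4, 3, 2, 1, 6, 5, 0]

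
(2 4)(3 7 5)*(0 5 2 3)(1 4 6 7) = (0 5)(1 4 3)(2 6 7)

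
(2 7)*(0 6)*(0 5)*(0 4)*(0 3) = (0 6 5 4 3)(2 7)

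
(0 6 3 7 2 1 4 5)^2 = (0 3 2 4)(1 5 6 7)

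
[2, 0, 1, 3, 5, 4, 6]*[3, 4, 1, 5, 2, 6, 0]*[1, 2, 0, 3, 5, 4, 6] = [2, 3, 5, 4, 6, 0, 1]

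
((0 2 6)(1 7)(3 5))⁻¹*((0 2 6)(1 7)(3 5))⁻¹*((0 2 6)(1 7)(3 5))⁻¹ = (1 7)(3 5)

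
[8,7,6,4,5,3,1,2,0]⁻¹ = [8,6,7,5,3,4,2,1,0]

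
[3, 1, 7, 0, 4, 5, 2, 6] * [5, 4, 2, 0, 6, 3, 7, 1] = [0, 4, 1, 5, 6, 3, 2, 7]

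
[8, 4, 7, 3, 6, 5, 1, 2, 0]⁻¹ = [8, 6, 7, 3, 1, 5, 4, 2, 0]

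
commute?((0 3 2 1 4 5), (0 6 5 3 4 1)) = no:(0 3 2 1 4 5) * (0 6 5 3 4 1) = (0 4 3 2)(5 6), (0 6 5 3 4 1) * (0 3 2 1 4 5) = (0 6)(1 3 5 2)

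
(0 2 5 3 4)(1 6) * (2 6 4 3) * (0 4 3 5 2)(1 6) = (0 1 3 5)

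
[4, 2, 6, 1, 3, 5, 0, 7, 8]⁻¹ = [6, 3, 1, 4, 0, 5, 2, 7, 8]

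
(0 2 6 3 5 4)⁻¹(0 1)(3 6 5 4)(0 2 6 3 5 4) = (0 5 3 4)(1 2)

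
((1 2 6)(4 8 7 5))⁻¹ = (1 6 2)(4 5 7 8)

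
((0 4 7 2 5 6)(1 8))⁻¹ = (0 6 5 2 7 4)(1 8)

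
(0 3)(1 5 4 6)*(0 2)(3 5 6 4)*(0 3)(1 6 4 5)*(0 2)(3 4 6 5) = (0 1 6 5 2 4 3)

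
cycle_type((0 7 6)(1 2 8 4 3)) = 3.5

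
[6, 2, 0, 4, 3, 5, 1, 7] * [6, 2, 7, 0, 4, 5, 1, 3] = [1, 7, 6, 4, 0, 5, 2, 3]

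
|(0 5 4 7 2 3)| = 6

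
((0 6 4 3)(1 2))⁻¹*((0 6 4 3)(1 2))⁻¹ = (0 4)(3 6)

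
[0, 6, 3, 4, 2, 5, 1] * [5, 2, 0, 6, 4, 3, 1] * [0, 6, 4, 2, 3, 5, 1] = [5, 6, 1, 3, 0, 2, 4]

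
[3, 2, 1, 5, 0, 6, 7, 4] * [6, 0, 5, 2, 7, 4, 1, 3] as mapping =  [0→2, 1→5, 2→0, 3→4, 4→6, 5→1, 6→3, 7→7] 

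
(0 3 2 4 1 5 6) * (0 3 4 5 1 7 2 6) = (0 4 7 2 5) (3 6) 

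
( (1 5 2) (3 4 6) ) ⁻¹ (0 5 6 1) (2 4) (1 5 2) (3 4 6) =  (0 2 3 5) (1 6) 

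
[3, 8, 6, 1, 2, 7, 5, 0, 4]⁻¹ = [7, 3, 4, 0, 8, 6, 2, 5, 1]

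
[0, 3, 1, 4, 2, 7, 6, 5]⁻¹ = [0, 2, 4, 1, 3, 7, 6, 5]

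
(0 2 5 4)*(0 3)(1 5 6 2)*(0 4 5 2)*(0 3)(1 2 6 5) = (0 2 5 1 6 3 4)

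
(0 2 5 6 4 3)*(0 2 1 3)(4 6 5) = (0 1 3 2 4)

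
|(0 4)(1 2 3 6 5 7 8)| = 14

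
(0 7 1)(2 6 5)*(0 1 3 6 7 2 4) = (0 2 7 3 6 5 4)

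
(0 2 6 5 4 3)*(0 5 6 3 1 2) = (1 2 3 5 4)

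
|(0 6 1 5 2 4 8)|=7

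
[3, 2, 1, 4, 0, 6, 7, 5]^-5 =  [3, 2, 1, 4, 0, 6, 7, 5]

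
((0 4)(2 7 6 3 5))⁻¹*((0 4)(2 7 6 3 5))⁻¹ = (2 3 7 5 6)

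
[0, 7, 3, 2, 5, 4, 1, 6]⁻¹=[0, 6, 3, 2, 5, 4, 7, 1]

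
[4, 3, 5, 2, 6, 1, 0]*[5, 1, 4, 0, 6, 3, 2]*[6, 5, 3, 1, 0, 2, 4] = [4, 6, 1, 0, 3, 5, 2]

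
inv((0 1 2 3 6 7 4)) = (0 4 7 6 3 2 1)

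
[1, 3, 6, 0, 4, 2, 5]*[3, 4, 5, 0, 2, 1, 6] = [4, 0, 6, 3, 2, 5, 1]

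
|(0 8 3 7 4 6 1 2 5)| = 9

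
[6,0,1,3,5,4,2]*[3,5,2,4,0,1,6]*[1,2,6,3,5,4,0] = [0,3,4,5,2,1,6]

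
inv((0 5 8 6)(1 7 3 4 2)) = (0 6 8 5)(1 2 4 3 7)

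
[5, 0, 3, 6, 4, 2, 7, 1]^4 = [6, 3, 1, 0, 4, 7, 5, 2]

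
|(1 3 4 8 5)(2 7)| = 10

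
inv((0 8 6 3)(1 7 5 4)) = (0 3 6 8)(1 4 5 7)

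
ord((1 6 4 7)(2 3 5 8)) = 4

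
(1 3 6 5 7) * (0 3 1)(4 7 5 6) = (0 3 4 7)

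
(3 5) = (3 5)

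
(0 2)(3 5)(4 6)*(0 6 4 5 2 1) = (0 1)(2 6 5 3)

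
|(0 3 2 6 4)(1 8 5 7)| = 20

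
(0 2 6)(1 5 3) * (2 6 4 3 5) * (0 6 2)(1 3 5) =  (0 2 4 5 1)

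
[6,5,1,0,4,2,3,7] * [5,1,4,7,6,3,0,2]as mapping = [0→0,1→3,2→1,3→5,4→6,5→4,6→7,7→2]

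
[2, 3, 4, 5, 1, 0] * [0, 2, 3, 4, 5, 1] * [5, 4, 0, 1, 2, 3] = [1, 2, 3, 4, 0, 5]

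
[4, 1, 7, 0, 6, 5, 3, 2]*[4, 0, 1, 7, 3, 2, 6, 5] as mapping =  [0→3, 1→0, 2→5, 3→4, 4→6, 5→2, 6→7, 7→1] 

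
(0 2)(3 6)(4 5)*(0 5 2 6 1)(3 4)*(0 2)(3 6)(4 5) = (0 3 1 2 4)(5 6)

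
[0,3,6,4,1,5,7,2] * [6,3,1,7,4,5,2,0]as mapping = [0→6,1→7,2→2,3→4,4→3,5→5,6→0,7→1]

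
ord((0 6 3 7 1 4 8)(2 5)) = 14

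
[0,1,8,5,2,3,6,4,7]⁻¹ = [0,1,4,5,7,3,6,8,2]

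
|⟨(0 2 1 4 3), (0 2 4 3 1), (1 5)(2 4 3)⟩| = 720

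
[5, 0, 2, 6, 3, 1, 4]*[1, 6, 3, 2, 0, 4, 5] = [4, 1, 3, 5, 2, 6, 0]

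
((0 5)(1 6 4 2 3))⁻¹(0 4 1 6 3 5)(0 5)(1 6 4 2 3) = (0 5 2 6 4 1)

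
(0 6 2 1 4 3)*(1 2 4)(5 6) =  (0 5 6 4 3)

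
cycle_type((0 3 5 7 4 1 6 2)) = 8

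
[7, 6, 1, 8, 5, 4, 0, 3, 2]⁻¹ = [6, 2, 8, 7, 5, 4, 1, 0, 3]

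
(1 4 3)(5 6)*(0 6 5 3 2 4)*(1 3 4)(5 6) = (0 5 6 4 2 1)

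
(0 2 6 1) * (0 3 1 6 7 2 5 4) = (0 5 4)(1 3)(2 7)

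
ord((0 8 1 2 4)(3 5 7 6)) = 20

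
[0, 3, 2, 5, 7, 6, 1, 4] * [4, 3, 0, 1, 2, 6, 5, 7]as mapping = [0→4, 1→1, 2→0, 3→6, 4→7, 5→5, 6→3, 7→2]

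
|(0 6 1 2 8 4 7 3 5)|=9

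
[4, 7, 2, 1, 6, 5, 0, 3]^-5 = [4, 7, 2, 1, 6, 5, 0, 3]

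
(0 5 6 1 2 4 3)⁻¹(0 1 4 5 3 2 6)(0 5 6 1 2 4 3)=(0 4 1 5 2 3 6)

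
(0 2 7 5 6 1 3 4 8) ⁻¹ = (0 8 4 3 1 6 5 7 2) 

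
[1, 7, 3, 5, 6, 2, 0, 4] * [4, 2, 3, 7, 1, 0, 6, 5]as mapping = [0→2, 1→5, 2→7, 3→0, 4→6, 5→3, 6→4, 7→1]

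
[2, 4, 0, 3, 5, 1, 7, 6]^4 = [0, 4, 2, 3, 5, 1, 6, 7]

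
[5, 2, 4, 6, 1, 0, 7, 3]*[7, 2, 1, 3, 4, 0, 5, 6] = [0, 1, 4, 5, 2, 7, 6, 3]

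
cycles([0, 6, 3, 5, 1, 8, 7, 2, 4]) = (1 6 7 2 3 5 8 4)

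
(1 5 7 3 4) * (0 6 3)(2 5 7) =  (0 6 3 4 1 7)(2 5)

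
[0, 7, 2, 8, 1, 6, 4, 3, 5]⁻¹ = [0, 4, 2, 7, 6, 8, 5, 1, 3]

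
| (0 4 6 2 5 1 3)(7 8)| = 14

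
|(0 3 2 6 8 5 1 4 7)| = 9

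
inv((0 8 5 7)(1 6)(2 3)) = (0 7 5 8)(1 6)(2 3)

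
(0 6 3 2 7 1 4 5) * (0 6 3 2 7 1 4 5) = (0 3 7 4)(1 5 6 2)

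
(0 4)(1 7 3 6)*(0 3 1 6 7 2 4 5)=(0 5)(1 2 4 3 7)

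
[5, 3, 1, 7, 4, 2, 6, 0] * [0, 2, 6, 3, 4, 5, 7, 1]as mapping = [0→5, 1→3, 2→2, 3→1, 4→4, 5→6, 6→7, 7→0]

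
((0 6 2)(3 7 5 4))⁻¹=(0 2 6)(3 4 5 7)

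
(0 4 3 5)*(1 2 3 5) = (0 4 5)(1 2 3)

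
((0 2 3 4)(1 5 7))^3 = (0 4 3 2)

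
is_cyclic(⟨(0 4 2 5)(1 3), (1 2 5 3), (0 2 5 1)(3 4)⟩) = no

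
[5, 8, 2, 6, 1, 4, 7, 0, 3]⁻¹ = [7, 4, 2, 8, 5, 0, 3, 6, 1]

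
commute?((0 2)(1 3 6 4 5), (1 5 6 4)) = no:(0 2)(1 3 6 4 5)*(1 5 6 4) = (0 2)(1 3 4 6), (1 5 6 4)*(0 2)(1 3 6 4 5) = (0 2)(3 6 5 4)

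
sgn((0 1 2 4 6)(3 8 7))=1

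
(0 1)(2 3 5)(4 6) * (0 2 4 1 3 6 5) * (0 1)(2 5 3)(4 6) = (0 2 4 3 1 5 6)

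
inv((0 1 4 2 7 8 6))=(0 6 8 7 2 4 1)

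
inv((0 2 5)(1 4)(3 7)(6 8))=(0 5 2)(1 4)(3 7)(6 8)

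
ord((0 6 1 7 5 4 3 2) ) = 8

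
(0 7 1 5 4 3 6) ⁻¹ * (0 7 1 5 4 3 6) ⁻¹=(0 3 5 7 6 4 1) 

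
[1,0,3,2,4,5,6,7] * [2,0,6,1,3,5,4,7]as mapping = [0→0,1→2,2→1,3→6,4→3,5→5,6→4,7→7]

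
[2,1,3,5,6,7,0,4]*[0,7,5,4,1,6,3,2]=[5,7,4,6,3,2,0,1]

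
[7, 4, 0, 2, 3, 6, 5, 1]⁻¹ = [2, 7, 3, 4, 1, 6, 5, 0]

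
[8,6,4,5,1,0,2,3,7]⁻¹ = [5,4,6,7,2,3,1,8,0]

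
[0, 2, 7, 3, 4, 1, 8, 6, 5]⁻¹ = [0, 5, 1, 3, 4, 8, 7, 2, 6]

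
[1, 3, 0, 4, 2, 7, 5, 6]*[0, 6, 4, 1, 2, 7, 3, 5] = [6, 1, 0, 2, 4, 5, 7, 3]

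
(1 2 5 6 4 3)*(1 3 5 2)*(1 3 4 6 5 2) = (1 3 4 2)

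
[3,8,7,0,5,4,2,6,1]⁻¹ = [3,8,6,0,5,4,7,2,1]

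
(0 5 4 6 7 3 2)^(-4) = (0 6 2 4 3 5 7)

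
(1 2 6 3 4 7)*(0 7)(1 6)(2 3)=(0 7 6 2 1 3 4)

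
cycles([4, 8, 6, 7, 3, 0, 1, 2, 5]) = (0 4 3 7 2 6 1 8 5)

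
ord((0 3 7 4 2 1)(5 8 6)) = 6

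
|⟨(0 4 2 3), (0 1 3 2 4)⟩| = 120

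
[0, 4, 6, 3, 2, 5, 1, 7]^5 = [0, 4, 6, 3, 2, 5, 1, 7]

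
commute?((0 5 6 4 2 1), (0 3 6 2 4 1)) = no:(0 5 6 4 2 1)*(0 3 6 2 4 1) = (0 5 2)(1 3 6), (0 3 6 2 4 1)*(0 5 6 4 2 1) = (0 3 4)(1 5 6)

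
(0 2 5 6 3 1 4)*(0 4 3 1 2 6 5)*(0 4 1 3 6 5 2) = (0 5 2 4 1 6 3)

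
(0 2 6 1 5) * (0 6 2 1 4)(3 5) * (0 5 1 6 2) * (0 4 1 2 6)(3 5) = (1 5 6)(2 4 3)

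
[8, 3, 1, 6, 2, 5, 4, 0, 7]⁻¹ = [7, 2, 4, 1, 6, 5, 3, 8, 0]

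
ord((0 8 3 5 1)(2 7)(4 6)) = 10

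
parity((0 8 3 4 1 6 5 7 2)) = even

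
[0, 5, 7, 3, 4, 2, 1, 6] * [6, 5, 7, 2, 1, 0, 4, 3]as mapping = [0→6, 1→0, 2→3, 3→2, 4→1, 5→7, 6→5, 7→4]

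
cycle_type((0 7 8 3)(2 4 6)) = 3.4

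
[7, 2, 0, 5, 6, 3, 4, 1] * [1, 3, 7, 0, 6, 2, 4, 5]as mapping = [0→5, 1→7, 2→1, 3→2, 4→4, 5→0, 6→6, 7→3]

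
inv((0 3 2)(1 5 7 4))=(0 2 3)(1 4 7 5)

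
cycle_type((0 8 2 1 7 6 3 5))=8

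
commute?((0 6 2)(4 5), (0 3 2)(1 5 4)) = no:(0 6 2)(4 5) * (0 3 2)(1 5 4) = (0 6)(1 5)(2 3), (0 3 2)(1 5 4) * (0 6 2)(4 5) = (0 3)(1 4)(2 6)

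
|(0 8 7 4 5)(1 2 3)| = 15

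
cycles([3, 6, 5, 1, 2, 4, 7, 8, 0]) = (0 3 1 6 7 8)(2 5 4)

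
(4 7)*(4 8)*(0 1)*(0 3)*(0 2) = (0 1 3 2)(4 7 8)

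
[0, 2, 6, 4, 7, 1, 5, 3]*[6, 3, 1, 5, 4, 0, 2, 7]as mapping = [0→6, 1→1, 2→2, 3→4, 4→7, 5→3, 6→0, 7→5]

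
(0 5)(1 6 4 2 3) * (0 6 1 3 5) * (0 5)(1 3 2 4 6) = (0 5 1 3 2)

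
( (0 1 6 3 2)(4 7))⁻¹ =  (0 2 3 6 1)(4 7)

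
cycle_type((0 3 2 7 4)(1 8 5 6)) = 4.5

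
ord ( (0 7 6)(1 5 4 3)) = 12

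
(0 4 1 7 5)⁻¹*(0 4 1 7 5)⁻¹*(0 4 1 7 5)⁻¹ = (0 1 5 4 7)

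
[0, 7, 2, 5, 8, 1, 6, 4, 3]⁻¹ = [0, 5, 2, 8, 7, 3, 6, 1, 4]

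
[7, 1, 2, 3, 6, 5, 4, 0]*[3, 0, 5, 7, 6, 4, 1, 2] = [2, 0, 5, 7, 1, 4, 6, 3]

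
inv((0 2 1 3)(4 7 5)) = (0 3 1 2)(4 5 7)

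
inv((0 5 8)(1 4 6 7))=(0 8 5)(1 7 6 4)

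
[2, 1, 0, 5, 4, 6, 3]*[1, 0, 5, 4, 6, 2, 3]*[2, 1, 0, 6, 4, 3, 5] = [3, 2, 1, 0, 5, 6, 4]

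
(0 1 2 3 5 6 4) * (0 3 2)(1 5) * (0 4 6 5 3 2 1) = (0 3)(1 4 2)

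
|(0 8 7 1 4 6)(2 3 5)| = 6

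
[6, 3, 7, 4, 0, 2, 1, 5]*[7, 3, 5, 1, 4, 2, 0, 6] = [0, 1, 6, 4, 7, 5, 3, 2]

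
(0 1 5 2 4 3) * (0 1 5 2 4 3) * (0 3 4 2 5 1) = (0 1 5 2 4 3)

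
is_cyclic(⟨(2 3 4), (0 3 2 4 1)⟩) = no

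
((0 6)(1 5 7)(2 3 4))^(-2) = (1 5 7)(2 3 4)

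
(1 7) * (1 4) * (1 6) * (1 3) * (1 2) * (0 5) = (0 5)(1 7 4 6 3 2)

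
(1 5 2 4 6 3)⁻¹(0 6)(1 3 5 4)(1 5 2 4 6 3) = (0 3)(1 2 6 5)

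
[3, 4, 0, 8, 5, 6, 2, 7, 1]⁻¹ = [2, 8, 6, 0, 1, 4, 5, 7, 3]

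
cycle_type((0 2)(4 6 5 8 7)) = 2.5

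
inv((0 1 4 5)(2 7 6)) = (0 5 4 1)(2 6 7)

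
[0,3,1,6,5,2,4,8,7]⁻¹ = [0,2,5,1,6,4,3,8,7]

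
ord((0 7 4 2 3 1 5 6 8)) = 9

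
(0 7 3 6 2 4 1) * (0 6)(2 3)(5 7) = (0 5 7 2 4 1 6 3)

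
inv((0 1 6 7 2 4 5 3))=(0 3 5 4 2 7 6 1)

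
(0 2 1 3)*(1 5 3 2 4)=(0 4 1 2 5 3)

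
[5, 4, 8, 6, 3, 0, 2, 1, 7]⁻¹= [5, 7, 6, 4, 1, 0, 3, 8, 2]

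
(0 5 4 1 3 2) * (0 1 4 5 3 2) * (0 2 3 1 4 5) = (0 1 3 2 4 5)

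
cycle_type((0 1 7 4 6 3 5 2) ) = 8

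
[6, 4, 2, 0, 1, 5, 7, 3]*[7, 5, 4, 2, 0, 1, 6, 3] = [6, 0, 4, 7, 5, 1, 3, 2]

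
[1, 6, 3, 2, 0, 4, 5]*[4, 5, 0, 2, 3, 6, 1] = [5, 1, 2, 0, 4, 3, 6]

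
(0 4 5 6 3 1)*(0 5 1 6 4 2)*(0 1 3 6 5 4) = (0 2 1 4 3 5)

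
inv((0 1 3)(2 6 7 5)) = (0 3 1)(2 5 7 6)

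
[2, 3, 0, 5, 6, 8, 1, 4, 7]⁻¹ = [2, 6, 0, 1, 7, 3, 4, 8, 5]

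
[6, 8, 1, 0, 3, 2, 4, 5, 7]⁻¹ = [3, 2, 5, 4, 6, 7, 0, 8, 1]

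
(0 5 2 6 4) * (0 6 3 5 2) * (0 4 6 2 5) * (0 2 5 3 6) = (0 3 2 6)(4 5)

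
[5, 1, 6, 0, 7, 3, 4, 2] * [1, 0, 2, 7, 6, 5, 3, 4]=[5, 0, 3, 1, 4, 7, 6, 2]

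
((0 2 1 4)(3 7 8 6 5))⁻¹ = (0 4 1 2)(3 5 6 8 7)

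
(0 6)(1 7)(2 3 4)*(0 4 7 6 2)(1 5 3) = (0 2 1 6 4)(3 7 5)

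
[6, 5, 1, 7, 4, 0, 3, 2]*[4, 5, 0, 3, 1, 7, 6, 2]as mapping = [0→6, 1→7, 2→5, 3→2, 4→1, 5→4, 6→3, 7→0]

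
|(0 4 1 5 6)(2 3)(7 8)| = 10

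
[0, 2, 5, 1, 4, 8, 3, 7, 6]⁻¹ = [0, 3, 1, 6, 4, 2, 8, 7, 5]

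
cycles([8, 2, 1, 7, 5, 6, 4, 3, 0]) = (0 8) (1 2) (3 7) (4 5 6) 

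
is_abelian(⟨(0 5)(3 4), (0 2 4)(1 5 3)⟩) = no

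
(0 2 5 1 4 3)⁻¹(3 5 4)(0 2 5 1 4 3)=(0 1 3)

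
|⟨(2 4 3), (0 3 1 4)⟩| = 120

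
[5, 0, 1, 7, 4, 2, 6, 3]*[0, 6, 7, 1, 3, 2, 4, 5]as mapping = [0→2, 1→0, 2→6, 3→5, 4→3, 5→7, 6→4, 7→1]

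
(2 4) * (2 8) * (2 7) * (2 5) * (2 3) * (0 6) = (0 6)(2 4 8 7 5 3)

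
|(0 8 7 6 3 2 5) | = 7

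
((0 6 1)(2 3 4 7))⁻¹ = (0 1 6)(2 7 4 3)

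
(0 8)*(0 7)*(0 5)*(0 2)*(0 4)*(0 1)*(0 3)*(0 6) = (0 8 7 5 2 4 1 3 6)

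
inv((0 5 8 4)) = (0 4 8 5)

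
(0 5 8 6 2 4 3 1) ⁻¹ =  (0 1 3 4 2 6 8 5) 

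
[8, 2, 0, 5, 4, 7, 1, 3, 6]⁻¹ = [2, 6, 1, 7, 4, 3, 8, 5, 0]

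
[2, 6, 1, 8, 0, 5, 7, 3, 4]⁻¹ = [4, 2, 0, 7, 8, 5, 1, 6, 3]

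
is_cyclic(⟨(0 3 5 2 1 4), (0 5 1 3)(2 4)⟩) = no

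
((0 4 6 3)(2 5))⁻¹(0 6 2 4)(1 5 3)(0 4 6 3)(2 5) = (0 1 2)(3 5 6 4)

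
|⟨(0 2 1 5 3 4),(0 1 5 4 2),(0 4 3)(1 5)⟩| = 720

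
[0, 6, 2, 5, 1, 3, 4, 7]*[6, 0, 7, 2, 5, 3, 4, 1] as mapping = [0→6, 1→4, 2→7, 3→3, 4→0, 5→2, 6→5, 7→1] 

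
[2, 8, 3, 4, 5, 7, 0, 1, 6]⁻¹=[6, 7, 0, 2, 3, 4, 8, 5, 1]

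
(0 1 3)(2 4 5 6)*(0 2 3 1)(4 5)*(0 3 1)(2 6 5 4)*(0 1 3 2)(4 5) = (0 2 5 4)(3 6)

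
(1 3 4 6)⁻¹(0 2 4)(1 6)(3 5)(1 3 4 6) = (0 2 6)(1 3)(4 5)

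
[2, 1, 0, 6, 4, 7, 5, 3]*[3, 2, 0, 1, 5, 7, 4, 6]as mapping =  [0→0, 1→2, 2→3, 3→4, 4→5, 5→6, 6→7, 7→1]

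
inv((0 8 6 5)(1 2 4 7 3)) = (0 5 6 8)(1 3 7 4 2)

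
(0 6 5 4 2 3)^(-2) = (0 2 5)(3 4 6)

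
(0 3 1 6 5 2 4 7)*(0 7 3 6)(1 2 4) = (0 6 5 4 3 2 1)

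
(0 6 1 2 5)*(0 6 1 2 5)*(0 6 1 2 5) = (0 2 6 5 1)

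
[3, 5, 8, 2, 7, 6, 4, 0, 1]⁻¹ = [7, 8, 3, 0, 6, 1, 5, 4, 2]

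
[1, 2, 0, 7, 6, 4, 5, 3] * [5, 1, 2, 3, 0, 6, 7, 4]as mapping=[0→1, 1→2, 2→5, 3→4, 4→7, 5→0, 6→6, 7→3]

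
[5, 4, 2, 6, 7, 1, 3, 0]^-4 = [5, 4, 2, 3, 7, 1, 6, 0]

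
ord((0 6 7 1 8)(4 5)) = 10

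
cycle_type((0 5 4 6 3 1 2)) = 7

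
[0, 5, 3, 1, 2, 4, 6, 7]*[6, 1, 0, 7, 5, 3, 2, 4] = [6, 3, 7, 1, 0, 5, 2, 4] 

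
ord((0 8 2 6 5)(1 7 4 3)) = 20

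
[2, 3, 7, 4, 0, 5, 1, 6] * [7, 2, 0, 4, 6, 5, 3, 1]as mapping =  [0→0, 1→4, 2→1, 3→6, 4→7, 5→5, 6→2, 7→3]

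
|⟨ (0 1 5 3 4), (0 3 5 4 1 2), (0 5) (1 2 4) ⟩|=720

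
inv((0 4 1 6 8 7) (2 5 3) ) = (0 7 8 6 1 4) (2 3 5) 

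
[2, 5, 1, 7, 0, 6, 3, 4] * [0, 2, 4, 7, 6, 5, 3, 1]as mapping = [0→4, 1→5, 2→2, 3→1, 4→0, 5→3, 6→7, 7→6]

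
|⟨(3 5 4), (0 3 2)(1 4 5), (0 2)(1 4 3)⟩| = 720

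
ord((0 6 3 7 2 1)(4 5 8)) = 6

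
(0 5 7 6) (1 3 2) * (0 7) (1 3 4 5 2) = (0 2 3 1 4 5) (6 7) 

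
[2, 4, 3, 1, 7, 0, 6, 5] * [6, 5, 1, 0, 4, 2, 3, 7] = [1, 4, 0, 5, 7, 6, 3, 2]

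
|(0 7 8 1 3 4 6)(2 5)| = 14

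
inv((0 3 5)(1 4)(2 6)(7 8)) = (0 5 3)(1 4)(2 6)(7 8)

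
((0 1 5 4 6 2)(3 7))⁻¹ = (0 2 6 4 5 1)(3 7)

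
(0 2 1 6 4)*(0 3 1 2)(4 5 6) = (1 4 3)(5 6)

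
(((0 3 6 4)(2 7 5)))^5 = (0 3 6 4)(2 5 7)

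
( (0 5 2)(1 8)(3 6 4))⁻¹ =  (0 2 5)(1 8)(3 4 6)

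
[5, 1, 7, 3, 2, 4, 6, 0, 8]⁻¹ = [7, 1, 4, 3, 5, 0, 6, 2, 8]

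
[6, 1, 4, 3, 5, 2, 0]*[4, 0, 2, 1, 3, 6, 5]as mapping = [0→5, 1→0, 2→3, 3→1, 4→6, 5→2, 6→4]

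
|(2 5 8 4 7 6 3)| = 7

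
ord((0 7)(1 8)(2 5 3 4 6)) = 10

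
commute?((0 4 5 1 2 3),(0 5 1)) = no:(0 4 5 1 2 3)*(0 5 1) = (0 4 1 2 3 5),(0 5 1)*(0 4 5 1 2 3) = (0 1 4 5 2 3)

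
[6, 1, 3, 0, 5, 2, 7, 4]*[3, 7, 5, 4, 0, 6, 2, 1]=[2, 7, 4, 3, 6, 5, 1, 0]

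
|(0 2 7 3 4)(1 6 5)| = 15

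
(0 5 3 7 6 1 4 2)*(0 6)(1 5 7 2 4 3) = (0 7)(1 3 2 6 5)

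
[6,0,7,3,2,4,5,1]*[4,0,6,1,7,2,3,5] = [3,4,5,1,6,7,2,0]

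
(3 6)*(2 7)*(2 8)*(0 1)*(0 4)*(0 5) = (0 1 4 5)(2 7 8)(3 6)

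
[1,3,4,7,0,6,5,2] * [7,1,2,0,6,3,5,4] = [1,0,6,4,7,5,3,2]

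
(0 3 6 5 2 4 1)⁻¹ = (0 1 4 2 5 6 3)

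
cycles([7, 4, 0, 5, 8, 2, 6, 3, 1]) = (0 7 3 5 2)(1 4 8)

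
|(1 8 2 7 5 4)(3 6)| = 6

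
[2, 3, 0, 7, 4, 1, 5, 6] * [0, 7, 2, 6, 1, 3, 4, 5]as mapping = [0→2, 1→6, 2→0, 3→5, 4→1, 5→7, 6→3, 7→4]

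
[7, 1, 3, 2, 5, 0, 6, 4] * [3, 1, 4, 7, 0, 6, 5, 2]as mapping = [0→2, 1→1, 2→7, 3→4, 4→6, 5→3, 6→5, 7→0]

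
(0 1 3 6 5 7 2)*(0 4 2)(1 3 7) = (0 3 6 5 1 7)(2 4)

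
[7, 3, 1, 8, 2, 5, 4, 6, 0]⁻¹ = [8, 2, 4, 1, 6, 5, 7, 0, 3]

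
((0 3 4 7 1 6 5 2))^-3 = (0 6 4 2 1 3 5 7)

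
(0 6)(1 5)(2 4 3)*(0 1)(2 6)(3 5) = (0 2 4 5)(1 3 6)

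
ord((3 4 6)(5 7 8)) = 3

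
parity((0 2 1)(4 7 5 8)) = odd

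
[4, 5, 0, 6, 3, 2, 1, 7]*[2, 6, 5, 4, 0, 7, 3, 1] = [0, 7, 2, 3, 4, 5, 6, 1] 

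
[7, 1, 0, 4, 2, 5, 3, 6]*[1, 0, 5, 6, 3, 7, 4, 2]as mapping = [0→2, 1→0, 2→1, 3→3, 4→5, 5→7, 6→6, 7→4]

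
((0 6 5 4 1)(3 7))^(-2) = (0 4 6 1 5)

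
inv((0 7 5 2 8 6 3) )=(0 3 6 8 2 5 7) 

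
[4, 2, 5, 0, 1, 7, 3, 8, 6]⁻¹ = [3, 4, 1, 6, 0, 2, 8, 5, 7]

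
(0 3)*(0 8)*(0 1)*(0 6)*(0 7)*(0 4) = (0 3 8 1 6 7 4)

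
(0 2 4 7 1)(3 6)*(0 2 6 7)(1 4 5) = (0 6 3 7 4)(1 2 5)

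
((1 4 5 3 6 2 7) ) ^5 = (1 2 3 4 7 6 5) 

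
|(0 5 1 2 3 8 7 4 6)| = 9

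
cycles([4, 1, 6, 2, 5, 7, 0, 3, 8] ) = (0 4 5 7 3 2 6)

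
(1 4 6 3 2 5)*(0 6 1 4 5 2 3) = (0 6)(1 5 4)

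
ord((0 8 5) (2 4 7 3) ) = 12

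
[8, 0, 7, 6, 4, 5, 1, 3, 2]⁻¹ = [1, 6, 8, 7, 4, 5, 3, 2, 0]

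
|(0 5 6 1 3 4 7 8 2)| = 9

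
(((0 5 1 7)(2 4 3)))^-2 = (0 1)(2 4 3)(5 7)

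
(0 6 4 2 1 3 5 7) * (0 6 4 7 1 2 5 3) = (0 4 5 1)(6 7)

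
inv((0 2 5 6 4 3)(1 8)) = (0 3 4 6 5 2)(1 8)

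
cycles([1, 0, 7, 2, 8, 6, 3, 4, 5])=(0 1)(2 7 4 8 5 6 3)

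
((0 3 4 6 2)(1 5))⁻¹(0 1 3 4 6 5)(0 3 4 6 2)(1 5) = (1 3 5 4 6 2)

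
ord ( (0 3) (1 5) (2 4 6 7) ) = 4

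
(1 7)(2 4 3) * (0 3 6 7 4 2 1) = (0 3 1 4 6 7)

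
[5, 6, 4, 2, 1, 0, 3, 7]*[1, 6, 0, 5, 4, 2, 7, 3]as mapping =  [0→2, 1→7, 2→4, 3→0, 4→6, 5→1, 6→5, 7→3]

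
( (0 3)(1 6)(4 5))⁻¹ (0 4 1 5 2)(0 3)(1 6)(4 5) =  (2 3 5 6 4)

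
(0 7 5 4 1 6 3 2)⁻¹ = (0 2 3 6 1 4 5 7)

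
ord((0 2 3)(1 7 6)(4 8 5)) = 3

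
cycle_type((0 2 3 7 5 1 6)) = 7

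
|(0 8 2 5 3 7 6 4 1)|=9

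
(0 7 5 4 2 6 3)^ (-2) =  (0 6 4 7 3 2 5)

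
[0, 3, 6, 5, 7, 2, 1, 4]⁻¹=[0, 6, 5, 1, 7, 3, 2, 4]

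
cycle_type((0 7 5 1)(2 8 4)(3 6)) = 2.3.4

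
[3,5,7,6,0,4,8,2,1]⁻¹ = [4,8,7,0,5,1,3,2,6]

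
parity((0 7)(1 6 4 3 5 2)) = even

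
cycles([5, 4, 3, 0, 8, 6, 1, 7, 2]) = (0 5 6 1 4 8 2 3)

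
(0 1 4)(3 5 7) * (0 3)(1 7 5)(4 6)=(0 7)(1 6 4 3)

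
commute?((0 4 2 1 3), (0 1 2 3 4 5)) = no:(0 4 2 1 3) * (0 1 2 3 4 5) = (0 5)(1 4 3), (0 1 2 3 4 5) * (0 4 2 1 3) = (0 3 2)(4 5)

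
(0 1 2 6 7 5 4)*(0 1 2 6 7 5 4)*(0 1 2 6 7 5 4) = (0 6 4 2 5 1 7) 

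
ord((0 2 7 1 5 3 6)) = 7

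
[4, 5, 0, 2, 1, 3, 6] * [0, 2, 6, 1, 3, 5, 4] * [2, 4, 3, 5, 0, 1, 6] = [5, 1, 2, 6, 3, 4, 0]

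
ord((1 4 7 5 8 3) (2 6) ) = 6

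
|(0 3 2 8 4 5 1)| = 7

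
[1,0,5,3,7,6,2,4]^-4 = [0,1,6,3,4,2,5,7]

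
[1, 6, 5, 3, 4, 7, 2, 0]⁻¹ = [7, 0, 6, 3, 4, 2, 1, 5]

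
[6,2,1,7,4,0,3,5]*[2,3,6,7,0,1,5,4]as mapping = [0→5,1→6,2→3,3→4,4→0,5→2,6→7,7→1]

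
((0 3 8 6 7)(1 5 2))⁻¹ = (0 7 6 8 3)(1 2 5)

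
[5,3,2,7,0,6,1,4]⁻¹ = [4,6,2,1,7,0,5,3]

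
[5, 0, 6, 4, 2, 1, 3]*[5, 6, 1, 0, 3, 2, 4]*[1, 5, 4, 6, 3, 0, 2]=[4, 0, 3, 6, 5, 2, 1]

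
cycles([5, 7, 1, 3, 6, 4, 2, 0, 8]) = (0 5 4 6 2 1 7)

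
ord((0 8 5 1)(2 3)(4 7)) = 4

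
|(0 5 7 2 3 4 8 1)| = 8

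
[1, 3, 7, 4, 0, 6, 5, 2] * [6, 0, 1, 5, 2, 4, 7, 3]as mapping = [0→0, 1→5, 2→3, 3→2, 4→6, 5→7, 6→4, 7→1]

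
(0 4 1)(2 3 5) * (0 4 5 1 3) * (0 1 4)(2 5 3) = (0 3 4 2 1)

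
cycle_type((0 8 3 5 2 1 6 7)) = 8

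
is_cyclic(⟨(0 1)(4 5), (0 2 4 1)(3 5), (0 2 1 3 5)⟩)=no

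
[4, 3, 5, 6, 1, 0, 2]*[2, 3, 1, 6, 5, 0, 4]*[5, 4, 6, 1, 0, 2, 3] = [2, 3, 5, 0, 1, 6, 4]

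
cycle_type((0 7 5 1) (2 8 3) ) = 3.4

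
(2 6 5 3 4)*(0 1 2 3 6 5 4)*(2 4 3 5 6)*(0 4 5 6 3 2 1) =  (1 5)(2 3 4 6)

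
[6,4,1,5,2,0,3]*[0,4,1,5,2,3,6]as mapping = [0→6,1→2,2→4,3→3,4→1,5→0,6→5]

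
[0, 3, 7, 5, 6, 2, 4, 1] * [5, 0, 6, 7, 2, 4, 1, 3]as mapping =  [0→5, 1→7, 2→3, 3→4, 4→1, 5→6, 6→2, 7→0]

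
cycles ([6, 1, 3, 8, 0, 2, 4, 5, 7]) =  (0 6 4)(2 3 8 7 5)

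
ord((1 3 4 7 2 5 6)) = 7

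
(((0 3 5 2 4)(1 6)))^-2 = (0 2 3 4 5)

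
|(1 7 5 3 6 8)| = 6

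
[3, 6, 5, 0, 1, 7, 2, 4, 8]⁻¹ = [3, 4, 6, 0, 7, 2, 1, 5, 8]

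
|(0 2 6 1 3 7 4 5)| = 8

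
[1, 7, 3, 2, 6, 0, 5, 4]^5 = [5, 0, 3, 2, 7, 6, 4, 1]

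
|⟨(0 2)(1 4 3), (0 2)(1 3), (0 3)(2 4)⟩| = 120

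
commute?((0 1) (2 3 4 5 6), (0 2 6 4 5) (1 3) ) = no:(0 1) (2 3 4 5 6)*(0 2 6 4 5) (1 3) = (0 3 5 4) (1 2), (0 2 6 4 5) (1 3)*(0 1) (2 3 4 5 6) = (0 3) (1 4 6 5) 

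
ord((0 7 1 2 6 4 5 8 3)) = 9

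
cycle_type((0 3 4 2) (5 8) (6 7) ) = 2^2.4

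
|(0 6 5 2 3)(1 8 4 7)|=20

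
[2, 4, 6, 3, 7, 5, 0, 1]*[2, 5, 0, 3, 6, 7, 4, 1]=[0, 6, 4, 3, 1, 7, 2, 5]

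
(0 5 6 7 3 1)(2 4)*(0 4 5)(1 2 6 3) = (1 4 6 7)(2 5 3)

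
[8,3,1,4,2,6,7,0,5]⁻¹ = [7,2,4,1,3,8,5,6,0]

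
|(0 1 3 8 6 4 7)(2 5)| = 14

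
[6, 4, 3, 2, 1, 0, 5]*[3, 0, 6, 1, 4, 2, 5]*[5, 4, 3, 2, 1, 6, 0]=[6, 1, 4, 0, 5, 2, 3]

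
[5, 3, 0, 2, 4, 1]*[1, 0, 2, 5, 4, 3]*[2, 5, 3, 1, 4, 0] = [1, 0, 5, 3, 4, 2]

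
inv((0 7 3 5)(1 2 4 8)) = (0 5 3 7)(1 8 4 2)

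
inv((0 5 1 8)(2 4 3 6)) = (0 8 1 5)(2 6 3 4)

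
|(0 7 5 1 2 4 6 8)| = 8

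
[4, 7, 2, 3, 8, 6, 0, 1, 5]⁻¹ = [6, 7, 2, 3, 0, 8, 5, 1, 4]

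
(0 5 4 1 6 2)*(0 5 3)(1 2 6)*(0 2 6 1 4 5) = (0 3 2)(1 4 6)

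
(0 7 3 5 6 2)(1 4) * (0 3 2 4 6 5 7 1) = (0 1 6 4)(2 3 7)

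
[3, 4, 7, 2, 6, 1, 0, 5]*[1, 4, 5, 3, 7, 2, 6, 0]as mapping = [0→3, 1→7, 2→0, 3→5, 4→6, 5→4, 6→1, 7→2]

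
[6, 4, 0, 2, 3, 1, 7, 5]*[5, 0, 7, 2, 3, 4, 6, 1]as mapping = [0→6, 1→3, 2→5, 3→7, 4→2, 5→0, 6→1, 7→4]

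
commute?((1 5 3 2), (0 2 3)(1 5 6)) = no:(1 5 3 2) * (0 2 3)(1 5 6) = (0 2 5)(1 6), (0 2 3)(1 5 6) * (1 5 3 2) = (0 1 3)(5 6)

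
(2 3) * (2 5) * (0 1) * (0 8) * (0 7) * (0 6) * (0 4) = (0 1 8 7 6 4)(2 3 5)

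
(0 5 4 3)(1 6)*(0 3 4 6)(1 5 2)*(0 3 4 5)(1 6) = (0 2 6)(1 3 4 5)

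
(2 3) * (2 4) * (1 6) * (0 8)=(0 8)(1 6)(2 3 4)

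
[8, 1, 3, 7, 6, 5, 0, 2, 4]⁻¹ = [6, 1, 7, 2, 8, 5, 4, 3, 0]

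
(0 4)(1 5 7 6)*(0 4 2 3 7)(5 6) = (0 2 3 7 5)(1 6)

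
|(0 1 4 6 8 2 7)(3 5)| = 14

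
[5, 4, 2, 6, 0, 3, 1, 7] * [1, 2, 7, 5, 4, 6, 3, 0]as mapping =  [0→6, 1→4, 2→7, 3→3, 4→1, 5→5, 6→2, 7→0]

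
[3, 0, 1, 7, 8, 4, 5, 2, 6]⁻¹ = [1, 2, 7, 0, 5, 6, 8, 3, 4]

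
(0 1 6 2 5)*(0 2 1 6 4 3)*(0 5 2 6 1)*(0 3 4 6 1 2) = (0 2)(1 6 3 5)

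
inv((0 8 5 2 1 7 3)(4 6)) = (0 3 7 1 2 5 8)(4 6)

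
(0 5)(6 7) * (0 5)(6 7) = ()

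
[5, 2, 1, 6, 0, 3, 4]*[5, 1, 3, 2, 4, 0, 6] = [0, 3, 1, 6, 5, 2, 4]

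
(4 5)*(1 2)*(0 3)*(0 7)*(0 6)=(0 3 7 6)(1 2)(4 5)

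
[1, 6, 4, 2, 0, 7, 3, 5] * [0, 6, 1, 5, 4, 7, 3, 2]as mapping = [0→6, 1→3, 2→4, 3→1, 4→0, 5→2, 6→5, 7→7]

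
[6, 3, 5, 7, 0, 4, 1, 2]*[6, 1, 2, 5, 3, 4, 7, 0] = [7, 5, 4, 0, 6, 3, 1, 2]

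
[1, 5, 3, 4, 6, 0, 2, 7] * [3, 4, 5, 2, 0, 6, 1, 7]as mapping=[0→4, 1→6, 2→2, 3→0, 4→1, 5→3, 6→5, 7→7]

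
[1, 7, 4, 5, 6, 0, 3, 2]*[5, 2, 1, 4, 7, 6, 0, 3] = [2, 3, 7, 6, 0, 5, 4, 1]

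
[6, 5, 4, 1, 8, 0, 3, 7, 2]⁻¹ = [5, 3, 8, 6, 2, 1, 0, 7, 4]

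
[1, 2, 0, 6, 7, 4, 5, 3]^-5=[1, 2, 0, 3, 4, 5, 6, 7]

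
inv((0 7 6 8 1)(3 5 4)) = (0 1 8 6 7)(3 4 5)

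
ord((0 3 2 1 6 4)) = 6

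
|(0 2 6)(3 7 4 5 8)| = 15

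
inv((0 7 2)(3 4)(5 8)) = (0 2 7)(3 4)(5 8)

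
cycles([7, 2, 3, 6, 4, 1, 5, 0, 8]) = (0 7)(1 2 3 6 5)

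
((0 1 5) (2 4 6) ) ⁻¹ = (0 5 1) (2 6 4) 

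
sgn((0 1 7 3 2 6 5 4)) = -1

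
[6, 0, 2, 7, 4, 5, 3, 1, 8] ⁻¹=[1, 7, 2, 6, 4, 5, 0, 3, 8] 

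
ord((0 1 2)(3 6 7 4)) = 12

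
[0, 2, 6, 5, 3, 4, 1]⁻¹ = [0, 6, 1, 4, 5, 3, 2]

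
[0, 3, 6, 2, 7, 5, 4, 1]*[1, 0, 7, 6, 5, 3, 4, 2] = [1, 6, 4, 7, 2, 3, 5, 0]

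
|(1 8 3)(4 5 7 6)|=12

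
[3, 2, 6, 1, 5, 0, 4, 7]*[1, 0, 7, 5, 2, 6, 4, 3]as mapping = [0→5, 1→7, 2→4, 3→0, 4→6, 5→1, 6→2, 7→3]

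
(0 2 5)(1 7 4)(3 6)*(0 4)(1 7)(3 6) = (0 2 5 4 7)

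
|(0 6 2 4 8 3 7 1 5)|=9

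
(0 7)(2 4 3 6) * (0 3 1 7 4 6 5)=(0 4 1 7 3 5)(2 6)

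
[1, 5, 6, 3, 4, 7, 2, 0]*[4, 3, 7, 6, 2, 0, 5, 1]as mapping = [0→3, 1→0, 2→5, 3→6, 4→2, 5→1, 6→7, 7→4]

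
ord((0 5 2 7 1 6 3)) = 7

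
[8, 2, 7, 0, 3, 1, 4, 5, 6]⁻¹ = [3, 5, 1, 4, 6, 7, 8, 2, 0]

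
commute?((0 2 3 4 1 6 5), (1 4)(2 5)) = no:(0 2 3 4 1 6 5)*(1 4)(2 5) = (0 5)(1 6 2 3), (1 4)(2 5)*(0 2 3 4 1 6 5) = (0 2)(3 4 6 5)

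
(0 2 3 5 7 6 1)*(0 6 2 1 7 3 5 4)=(0 1 6 7 2 5 3 4)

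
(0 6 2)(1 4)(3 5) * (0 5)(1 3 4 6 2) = (0 2 5 4 3)(1 6)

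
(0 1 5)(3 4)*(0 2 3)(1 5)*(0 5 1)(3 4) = (0 1)(2 4 5)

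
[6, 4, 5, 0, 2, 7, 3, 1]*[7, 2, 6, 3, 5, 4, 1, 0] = [1, 5, 4, 7, 6, 0, 3, 2]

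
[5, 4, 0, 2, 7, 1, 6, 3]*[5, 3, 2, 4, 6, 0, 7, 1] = [0, 6, 5, 2, 1, 3, 7, 4]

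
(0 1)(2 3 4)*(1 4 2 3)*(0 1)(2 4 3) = (0 3 4 2)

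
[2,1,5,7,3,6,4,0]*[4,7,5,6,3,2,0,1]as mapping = [0→5,1→7,2→2,3→1,4→6,5→0,6→3,7→4]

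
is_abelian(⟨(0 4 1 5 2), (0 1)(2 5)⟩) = no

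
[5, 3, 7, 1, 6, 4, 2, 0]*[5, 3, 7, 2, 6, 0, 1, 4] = [0, 2, 4, 3, 1, 6, 7, 5]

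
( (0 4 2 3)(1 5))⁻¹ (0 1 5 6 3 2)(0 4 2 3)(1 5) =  (0 3 4 5 1 6)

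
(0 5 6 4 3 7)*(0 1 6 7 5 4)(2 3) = (0 4 2 3 5 7 1 6)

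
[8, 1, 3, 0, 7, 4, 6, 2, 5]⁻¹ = [3, 1, 7, 2, 5, 8, 6, 4, 0]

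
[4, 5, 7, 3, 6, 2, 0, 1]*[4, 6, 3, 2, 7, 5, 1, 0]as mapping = [0→7, 1→5, 2→0, 3→2, 4→1, 5→3, 6→4, 7→6]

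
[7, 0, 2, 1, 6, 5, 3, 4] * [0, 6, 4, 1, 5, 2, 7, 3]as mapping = [0→3, 1→0, 2→4, 3→6, 4→7, 5→2, 6→1, 7→5]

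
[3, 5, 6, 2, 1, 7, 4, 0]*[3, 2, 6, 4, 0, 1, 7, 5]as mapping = [0→4, 1→1, 2→7, 3→6, 4→2, 5→5, 6→0, 7→3]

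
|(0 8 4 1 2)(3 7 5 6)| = 20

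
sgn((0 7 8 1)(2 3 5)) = -1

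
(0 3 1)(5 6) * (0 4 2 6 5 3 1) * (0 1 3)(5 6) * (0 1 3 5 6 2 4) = (0 5 2 6 1)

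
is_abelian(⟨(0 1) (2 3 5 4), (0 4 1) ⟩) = no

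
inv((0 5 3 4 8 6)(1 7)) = (0 6 8 4 3 5)(1 7)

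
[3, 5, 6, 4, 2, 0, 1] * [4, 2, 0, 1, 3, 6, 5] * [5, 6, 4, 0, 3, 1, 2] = [6, 2, 1, 0, 5, 3, 4] 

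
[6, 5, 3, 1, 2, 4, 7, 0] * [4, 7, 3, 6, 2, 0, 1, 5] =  [1, 0, 6, 7, 3, 2, 5, 4]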